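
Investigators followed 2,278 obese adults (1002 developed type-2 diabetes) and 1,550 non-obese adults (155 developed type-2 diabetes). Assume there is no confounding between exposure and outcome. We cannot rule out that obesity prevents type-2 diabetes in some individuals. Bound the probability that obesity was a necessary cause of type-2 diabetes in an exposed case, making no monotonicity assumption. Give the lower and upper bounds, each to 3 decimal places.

p₁ = P(outcome | exposed) = 1002/2278 = 0.43986
p₀ = P(outcome | unexposed) = 155/1550 = 0.1
Under exogeneity alone the bounds on PN are max{0,(p₁−p₀)/p₁} ≤ PN ≤ min{1,(1−p₀)/p₁}.
  lower = (p₁ − p₀)/p₁ = 0.33986 / 0.43986 ≈ 0.7727
  upper = min{1, (1 − p₀)/p₁} = 0.9 / 0.43986 ≈ 2.0461 → capped at 1

0.773 ≤ PN ≤ 1.000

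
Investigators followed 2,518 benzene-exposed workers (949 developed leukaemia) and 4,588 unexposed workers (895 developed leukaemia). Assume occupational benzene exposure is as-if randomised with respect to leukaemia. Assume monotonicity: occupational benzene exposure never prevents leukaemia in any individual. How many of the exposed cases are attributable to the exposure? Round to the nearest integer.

p₁ = P(outcome | exposed) = 949/2518 = 0.37689
p₀ = P(outcome | unexposed) = 895/4588 = 0.19507
PN = (p₁ − p₀)/p₁ = (0.37689 − 0.19507) / 0.37689 ≈ 0.48241.
Attributable cases ≈ PN × (exposed cases) = 0.48241 × 949 ≈ 457.80.

about 458 cases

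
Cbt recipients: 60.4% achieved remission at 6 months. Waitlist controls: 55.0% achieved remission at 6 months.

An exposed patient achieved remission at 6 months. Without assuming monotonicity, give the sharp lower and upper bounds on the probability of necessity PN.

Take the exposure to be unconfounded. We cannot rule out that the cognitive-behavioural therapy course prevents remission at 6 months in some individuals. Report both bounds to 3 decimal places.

p₁ = 0.604, p₀ = 0.55.
Under exogeneity alone the bounds on PN are max{0,(p₁−p₀)/p₁} ≤ PN ≤ min{1,(1−p₀)/p₁}.
  lower = (p₁ − p₀)/p₁ = 0.054 / 0.604 ≈ 0.0894
  upper = min{1, (1 − p₀)/p₁} = 0.45 / 0.604 ≈ 0.7450

0.089 ≤ PN ≤ 0.745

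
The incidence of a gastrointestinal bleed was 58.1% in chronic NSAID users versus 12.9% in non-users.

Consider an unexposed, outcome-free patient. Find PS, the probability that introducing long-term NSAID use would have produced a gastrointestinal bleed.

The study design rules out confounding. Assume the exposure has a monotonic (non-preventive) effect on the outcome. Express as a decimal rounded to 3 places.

PS ≈ 0.519

p₁ = 0.581, p₀ = 0.129.
Under exogeneity and monotonicity, PS = (p₁ − p₀) / (1 − p₀).
PS = (0.581 − 0.129) / (1 − 0.129) = 0.452 / 0.871 ≈ 0.5189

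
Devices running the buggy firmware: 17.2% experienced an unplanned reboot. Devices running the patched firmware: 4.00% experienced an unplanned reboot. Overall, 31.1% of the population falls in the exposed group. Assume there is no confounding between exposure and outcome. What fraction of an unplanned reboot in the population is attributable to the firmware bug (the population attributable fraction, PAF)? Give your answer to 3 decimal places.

p₁ = 0.172, p₀ = 0.04.
Overall risk P(Y=1) = π·p₁ + (1−π)·p₀ = 0.311×0.172 + 0.689×0.04 = 0.081052.
Under exogeneity, PAF = [P(Y=1) − p₀] / P(Y=1).
PAF = (0.081052 − 0.04) / 0.081052 ≈ 0.5065

PAF ≈ 0.506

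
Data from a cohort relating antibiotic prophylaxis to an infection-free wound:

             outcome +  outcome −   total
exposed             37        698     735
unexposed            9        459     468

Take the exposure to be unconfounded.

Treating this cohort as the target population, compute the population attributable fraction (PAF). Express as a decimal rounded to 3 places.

PAF ≈ 0.497

p₁ = P(outcome | exposed) = 37/735 = 0.05034
p₀ = P(outcome | unexposed) = 9/468 = 0.019231
Exposure prevalence π = 735/1203 = 0.61097; overall risk P(Y=1) = 0.038238.
Under exogeneity, PAF = [P(Y=1) − p₀]/P(Y=1).
PAF = (0.038238 − 0.019231) / 0.038238 ≈ 0.4971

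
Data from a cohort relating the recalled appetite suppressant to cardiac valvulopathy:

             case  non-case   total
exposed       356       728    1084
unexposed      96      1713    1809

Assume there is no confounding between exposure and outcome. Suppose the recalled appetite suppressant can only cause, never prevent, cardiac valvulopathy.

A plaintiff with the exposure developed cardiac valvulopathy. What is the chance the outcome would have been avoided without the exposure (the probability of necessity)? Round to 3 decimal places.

p₁ = P(outcome | exposed) = 356/1084 = 0.32841
p₀ = P(outcome | unexposed) = 96/1809 = 0.053068
Under exogeneity and monotonicity, PN = (p₁ − p₀) / p₁.
PN = (0.32841 − 0.053068) / 0.32841 = 0.27535 / 0.32841 ≈ 0.8384

PN ≈ 0.838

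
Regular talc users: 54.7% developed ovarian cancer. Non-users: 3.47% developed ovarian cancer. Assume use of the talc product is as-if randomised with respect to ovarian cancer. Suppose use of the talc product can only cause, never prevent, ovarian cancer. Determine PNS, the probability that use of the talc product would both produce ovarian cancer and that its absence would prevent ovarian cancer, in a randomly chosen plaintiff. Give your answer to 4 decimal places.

PNS ≈ 0.5123

p₁ = 0.547, p₀ = 0.0347.
Under exogeneity and monotonicity, PNS = p₁ − p₀.
PNS = 0.547 − 0.0347 = 0.5123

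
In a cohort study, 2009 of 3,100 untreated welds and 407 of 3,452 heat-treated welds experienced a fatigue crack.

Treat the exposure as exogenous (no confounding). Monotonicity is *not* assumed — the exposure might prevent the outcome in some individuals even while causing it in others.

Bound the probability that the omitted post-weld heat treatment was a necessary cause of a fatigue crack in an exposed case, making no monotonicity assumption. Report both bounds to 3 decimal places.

0.818 ≤ PN ≤ 1.000

p₁ = P(outcome | exposed) = 2009/3100 = 0.64806
p₀ = P(outcome | unexposed) = 407/3452 = 0.1179
Under exogeneity alone the bounds on PN are max{0,(p₁−p₀)/p₁} ≤ PN ≤ min{1,(1−p₀)/p₁}.
  lower = (p₁ − p₀)/p₁ = 0.53016 / 0.64806 ≈ 0.8181
  upper = min{1, (1 − p₀)/p₁} = 0.8821 / 0.64806 ≈ 1.3611 → capped at 1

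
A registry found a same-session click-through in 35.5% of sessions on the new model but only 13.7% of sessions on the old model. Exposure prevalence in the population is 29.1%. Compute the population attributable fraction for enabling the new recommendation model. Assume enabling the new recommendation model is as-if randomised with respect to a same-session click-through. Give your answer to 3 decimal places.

PAF ≈ 0.316

p₁ = 0.355, p₀ = 0.137.
Overall risk P(Y=1) = π·p₁ + (1−π)·p₀ = 0.291×0.355 + 0.709×0.137 = 0.20044.
Under exogeneity, PAF = [P(Y=1) − p₀] / P(Y=1).
PAF = (0.20044 − 0.137) / 0.20044 ≈ 0.3165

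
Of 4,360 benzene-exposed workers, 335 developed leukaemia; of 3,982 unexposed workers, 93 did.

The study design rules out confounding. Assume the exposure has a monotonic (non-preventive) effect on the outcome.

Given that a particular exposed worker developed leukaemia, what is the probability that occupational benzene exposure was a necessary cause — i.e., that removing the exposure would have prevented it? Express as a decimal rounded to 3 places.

PN ≈ 0.696

p₁ = P(outcome | exposed) = 335/4360 = 0.076835
p₀ = P(outcome | unexposed) = 93/3982 = 0.023355
Under exogeneity and monotonicity, PN = (p₁ − p₀) / p₁.
PN = (0.076835 − 0.023355) / 0.076835 = 0.05348 / 0.076835 ≈ 0.6960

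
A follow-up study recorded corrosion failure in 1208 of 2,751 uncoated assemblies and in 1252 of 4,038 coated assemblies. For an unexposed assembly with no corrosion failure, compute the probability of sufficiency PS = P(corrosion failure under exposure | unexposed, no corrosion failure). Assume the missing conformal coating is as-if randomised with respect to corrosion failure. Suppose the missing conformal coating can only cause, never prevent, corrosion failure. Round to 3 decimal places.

PS ≈ 0.187

p₁ = P(outcome | exposed) = 1208/2751 = 0.43911
p₀ = P(outcome | unexposed) = 1252/4038 = 0.31005
Under exogeneity and monotonicity, PS = (p₁ − p₀) / (1 − p₀).
PS = (0.43911 − 0.31005) / (1 − 0.31005) = 0.12906 / 0.68995 ≈ 0.1871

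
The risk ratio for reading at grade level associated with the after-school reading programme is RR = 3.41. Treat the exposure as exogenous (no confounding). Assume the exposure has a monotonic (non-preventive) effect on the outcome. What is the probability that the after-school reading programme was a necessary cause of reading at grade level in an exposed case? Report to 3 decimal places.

Under exogeneity and monotonicity, PN = (RR − 1) / RR = 1 − 1/RR.
PN = (3.41 − 1) / 3.41 = 2.41 / 3.41 ≈ 0.7067

PN ≈ 0.707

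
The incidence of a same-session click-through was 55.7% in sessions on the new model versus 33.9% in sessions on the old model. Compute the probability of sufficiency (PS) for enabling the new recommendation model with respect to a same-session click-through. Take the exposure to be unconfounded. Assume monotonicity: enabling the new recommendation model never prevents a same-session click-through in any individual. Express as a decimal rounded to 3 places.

PS ≈ 0.330

p₁ = 0.557, p₀ = 0.339.
Under exogeneity and monotonicity, PS = (p₁ − p₀) / (1 − p₀).
PS = (0.557 − 0.339) / (1 − 0.339) = 0.218 / 0.661 ≈ 0.3298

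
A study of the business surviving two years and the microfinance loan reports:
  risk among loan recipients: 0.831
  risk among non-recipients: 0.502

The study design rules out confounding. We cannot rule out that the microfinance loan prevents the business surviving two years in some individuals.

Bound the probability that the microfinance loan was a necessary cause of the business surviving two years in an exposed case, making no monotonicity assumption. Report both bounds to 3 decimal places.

0.396 ≤ PN ≤ 0.599

Let p₁ = 0.831, p₀ = 0.502.
Under exogeneity alone the bounds on PN are max{0,(p₁−p₀)/p₁} ≤ PN ≤ min{1,(1−p₀)/p₁}.
  lower = (p₁ − p₀)/p₁ = 0.329 / 0.831 ≈ 0.3959
  upper = min{1, (1 − p₀)/p₁} = 0.498 / 0.831 ≈ 0.5993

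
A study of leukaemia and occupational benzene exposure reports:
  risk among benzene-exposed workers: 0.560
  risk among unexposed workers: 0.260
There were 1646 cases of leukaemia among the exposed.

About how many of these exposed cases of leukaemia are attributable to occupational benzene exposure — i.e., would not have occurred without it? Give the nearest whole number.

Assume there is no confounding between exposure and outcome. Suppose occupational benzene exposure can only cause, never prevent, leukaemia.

about 882 cases

Let p₁ = 0.56, p₀ = 0.26.
PN = (p₁ − p₀)/p₁ = (0.56 − 0.26) / 0.56 ≈ 0.53571.
Attributable cases ≈ PN × (exposed cases) = 0.53571 × 1646 ≈ 881.79.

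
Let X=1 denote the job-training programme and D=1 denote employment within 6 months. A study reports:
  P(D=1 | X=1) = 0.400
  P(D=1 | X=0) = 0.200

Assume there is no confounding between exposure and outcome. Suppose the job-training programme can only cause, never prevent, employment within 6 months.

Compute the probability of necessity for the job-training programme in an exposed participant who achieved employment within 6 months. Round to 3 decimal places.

PN ≈ 0.500

Let p₁ = 0.4, p₀ = 0.2.
Under exogeneity and monotonicity, PN = (p₁ − p₀) / p₁.
PN = (0.4 − 0.2) / 0.4 = 0.2 / 0.4 ≈ 0.5000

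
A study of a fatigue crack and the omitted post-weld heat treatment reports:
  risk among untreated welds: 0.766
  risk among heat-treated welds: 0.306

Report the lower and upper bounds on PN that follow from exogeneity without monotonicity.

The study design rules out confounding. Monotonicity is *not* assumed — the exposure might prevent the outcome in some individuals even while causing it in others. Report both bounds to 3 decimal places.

Let p₁ = 0.766, p₀ = 0.306.
Under exogeneity alone the bounds on PN are max{0,(p₁−p₀)/p₁} ≤ PN ≤ min{1,(1−p₀)/p₁}.
  lower = (p₁ − p₀)/p₁ = 0.46 / 0.766 ≈ 0.6005
  upper = min{1, (1 − p₀)/p₁} = 0.694 / 0.766 ≈ 0.9060

0.601 ≤ PN ≤ 0.906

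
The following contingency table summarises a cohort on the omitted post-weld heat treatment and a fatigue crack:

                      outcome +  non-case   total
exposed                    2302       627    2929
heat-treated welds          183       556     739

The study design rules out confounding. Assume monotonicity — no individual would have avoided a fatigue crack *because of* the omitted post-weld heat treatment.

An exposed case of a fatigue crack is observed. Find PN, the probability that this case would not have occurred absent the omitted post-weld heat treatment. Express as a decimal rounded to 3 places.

p₁ = P(outcome | exposed) = 2302/2929 = 0.78593
p₀ = P(outcome | unexposed) = 183/739 = 0.24763
Under exogeneity and monotonicity, PN = (p₁ − p₀) / p₁.
PN = (0.78593 − 0.24763) / 0.78593 = 0.5383 / 0.78593 ≈ 0.6849

PN ≈ 0.685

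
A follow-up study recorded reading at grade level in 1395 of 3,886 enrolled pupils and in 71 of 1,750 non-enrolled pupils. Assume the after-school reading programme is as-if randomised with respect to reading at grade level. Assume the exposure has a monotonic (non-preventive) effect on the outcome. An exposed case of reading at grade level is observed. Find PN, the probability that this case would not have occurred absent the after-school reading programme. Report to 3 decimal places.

p₁ = P(outcome | exposed) = 1395/3886 = 0.35898
p₀ = P(outcome | unexposed) = 71/1750 = 0.040571
Under exogeneity and monotonicity, PN = (p₁ − p₀) / p₁.
PN = (0.35898 − 0.040571) / 0.35898 = 0.31841 / 0.35898 ≈ 0.8870

PN ≈ 0.887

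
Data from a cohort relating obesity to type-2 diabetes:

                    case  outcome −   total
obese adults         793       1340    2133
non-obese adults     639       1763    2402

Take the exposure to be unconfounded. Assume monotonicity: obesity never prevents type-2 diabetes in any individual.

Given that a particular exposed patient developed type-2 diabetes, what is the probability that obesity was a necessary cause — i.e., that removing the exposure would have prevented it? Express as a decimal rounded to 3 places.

PN ≈ 0.284

p₁ = P(outcome | exposed) = 793/2133 = 0.37178
p₀ = P(outcome | unexposed) = 639/2402 = 0.26603
Under exogeneity and monotonicity, PN = (p₁ − p₀)/p₁.
PN = (0.37178 − 0.26603) / 0.37178 ≈ 0.2844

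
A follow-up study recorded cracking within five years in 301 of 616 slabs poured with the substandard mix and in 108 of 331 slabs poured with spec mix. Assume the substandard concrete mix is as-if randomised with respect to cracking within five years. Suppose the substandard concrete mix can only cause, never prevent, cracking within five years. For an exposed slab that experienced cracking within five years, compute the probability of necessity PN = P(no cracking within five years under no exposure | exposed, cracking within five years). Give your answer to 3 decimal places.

p₁ = P(outcome | exposed) = 301/616 = 0.48864
p₀ = P(outcome | unexposed) = 108/331 = 0.32628
Under exogeneity and monotonicity, PN = (p₁ − p₀) / p₁.
PN = (0.48864 − 0.32628) / 0.48864 = 0.16235 / 0.48864 ≈ 0.3323

PN ≈ 0.332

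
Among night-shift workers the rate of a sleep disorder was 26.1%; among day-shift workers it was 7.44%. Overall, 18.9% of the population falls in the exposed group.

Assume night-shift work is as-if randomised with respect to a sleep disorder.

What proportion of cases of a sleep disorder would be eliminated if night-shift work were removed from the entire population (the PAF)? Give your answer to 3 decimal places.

p₁ = 0.261, p₀ = 0.0744.
Overall risk P(Y=1) = π·p₁ + (1−π)·p₀ = 0.189×0.261 + 0.811×0.0744 = 0.10967.
Under exogeneity, PAF = [P(Y=1) − p₀] / P(Y=1).
PAF = (0.10967 − 0.0744) / 0.10967 ≈ 0.3216

PAF ≈ 0.322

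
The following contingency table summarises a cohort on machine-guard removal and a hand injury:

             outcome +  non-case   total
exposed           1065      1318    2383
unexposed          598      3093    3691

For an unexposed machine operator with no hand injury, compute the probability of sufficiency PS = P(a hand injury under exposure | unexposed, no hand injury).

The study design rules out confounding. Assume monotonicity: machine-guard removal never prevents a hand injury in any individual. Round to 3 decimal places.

PS ≈ 0.340

p₁ = P(outcome | exposed) = 1065/2383 = 0.44692
p₀ = P(outcome | unexposed) = 598/3691 = 0.16202
Under exogeneity and monotonicity, PS = (p₁ − p₀)/(1 − p₀).
PS = (0.44692 − 0.16202) / 0.83798 ≈ 0.3400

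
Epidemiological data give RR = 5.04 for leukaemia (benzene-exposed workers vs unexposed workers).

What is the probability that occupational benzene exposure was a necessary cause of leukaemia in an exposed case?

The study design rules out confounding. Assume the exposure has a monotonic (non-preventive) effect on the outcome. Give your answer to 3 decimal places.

Under exogeneity and monotonicity, PN = (RR − 1) / RR = 1 − 1/RR.
PN = (5.04 − 1) / 5.04 = 4.04 / 5.04 ≈ 0.8016

PN ≈ 0.802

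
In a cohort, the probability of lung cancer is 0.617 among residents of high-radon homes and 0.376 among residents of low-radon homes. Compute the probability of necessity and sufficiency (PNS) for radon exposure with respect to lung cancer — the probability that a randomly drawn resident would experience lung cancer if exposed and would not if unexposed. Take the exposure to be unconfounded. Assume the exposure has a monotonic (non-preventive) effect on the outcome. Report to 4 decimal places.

Let p₁ = 0.617, p₀ = 0.376.
Under exogeneity and monotonicity, PNS = p₁ − p₀.
PNS = 0.617 − 0.376 = 0.241

PNS ≈ 0.2410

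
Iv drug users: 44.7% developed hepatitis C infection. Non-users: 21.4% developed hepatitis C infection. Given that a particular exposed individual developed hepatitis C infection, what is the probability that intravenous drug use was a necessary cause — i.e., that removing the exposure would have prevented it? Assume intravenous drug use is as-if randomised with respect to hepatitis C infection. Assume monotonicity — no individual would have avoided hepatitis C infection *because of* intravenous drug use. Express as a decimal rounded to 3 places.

PN ≈ 0.521

p₁ = 0.447, p₀ = 0.214.
Under exogeneity and monotonicity, PN = (p₁ − p₀) / p₁.
PN = (0.447 − 0.214) / 0.447 = 0.233 / 0.447 ≈ 0.5213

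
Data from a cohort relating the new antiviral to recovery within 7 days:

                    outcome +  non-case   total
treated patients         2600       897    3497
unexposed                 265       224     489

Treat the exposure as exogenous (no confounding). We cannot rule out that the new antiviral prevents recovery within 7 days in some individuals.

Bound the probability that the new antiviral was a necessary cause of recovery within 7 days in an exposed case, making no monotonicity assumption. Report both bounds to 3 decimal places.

p₁ = P(outcome | exposed) = 2600/3497 = 0.74349
p₀ = P(outcome | unexposed) = 265/489 = 0.54192
Under exogeneity alone the bounds on PN are max{0,(p₁−p₀)/p₁} ≤ PN ≤ min{1,(1−p₀)/p₁}.
  lower = (p₁ − p₀)/p₁ = 0.20157 / 0.74349 ≈ 0.2711
  upper = min{1, (1 − p₀)/p₁} = 0.45808 / 0.74349 ≈ 0.6161

0.271 ≤ PN ≤ 0.616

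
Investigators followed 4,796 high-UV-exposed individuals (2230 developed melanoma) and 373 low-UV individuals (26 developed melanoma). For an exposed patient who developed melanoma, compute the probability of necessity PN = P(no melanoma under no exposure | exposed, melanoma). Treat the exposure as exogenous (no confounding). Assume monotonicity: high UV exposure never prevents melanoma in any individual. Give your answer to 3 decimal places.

p₁ = P(outcome | exposed) = 2230/4796 = 0.46497
p₀ = P(outcome | unexposed) = 26/373 = 0.069705
Under exogeneity and monotonicity, PN = (p₁ − p₀) / p₁.
PN = (0.46497 − 0.069705) / 0.46497 = 0.39527 / 0.46497 ≈ 0.8501

PN ≈ 0.850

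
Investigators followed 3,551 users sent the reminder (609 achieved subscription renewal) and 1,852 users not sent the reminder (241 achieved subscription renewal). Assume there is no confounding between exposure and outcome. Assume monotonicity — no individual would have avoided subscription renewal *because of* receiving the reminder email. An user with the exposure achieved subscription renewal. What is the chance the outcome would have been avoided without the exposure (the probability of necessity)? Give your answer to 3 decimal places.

PN ≈ 0.241

p₁ = P(outcome | exposed) = 609/3551 = 0.1715
p₀ = P(outcome | unexposed) = 241/1852 = 0.13013
Under exogeneity and monotonicity, PN = (p₁ − p₀) / p₁.
PN = (0.1715 − 0.13013) / 0.1715 = 0.041371 / 0.1715 ≈ 0.2412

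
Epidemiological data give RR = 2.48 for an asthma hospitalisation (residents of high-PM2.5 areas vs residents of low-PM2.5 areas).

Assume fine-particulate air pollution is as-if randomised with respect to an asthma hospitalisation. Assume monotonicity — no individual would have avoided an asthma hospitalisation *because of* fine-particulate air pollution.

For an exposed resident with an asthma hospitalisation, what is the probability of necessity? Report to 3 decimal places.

PN ≈ 0.597

Under exogeneity and monotonicity, PN = (RR − 1) / RR = 1 − 1/RR.
PN = (2.48 − 1) / 2.48 = 1.48 / 2.48 ≈ 0.5968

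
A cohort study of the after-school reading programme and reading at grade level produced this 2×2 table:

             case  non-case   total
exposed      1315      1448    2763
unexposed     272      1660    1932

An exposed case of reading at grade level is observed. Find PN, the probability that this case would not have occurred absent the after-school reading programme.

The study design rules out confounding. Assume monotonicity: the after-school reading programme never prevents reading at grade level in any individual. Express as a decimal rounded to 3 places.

PN ≈ 0.704

p₁ = P(outcome | exposed) = 1315/2763 = 0.47593
p₀ = P(outcome | unexposed) = 272/1932 = 0.14079
Under exogeneity and monotonicity, PN = (p₁ − p₀) / p₁.
PN = (0.47593 − 0.14079) / 0.47593 = 0.33515 / 0.47593 ≈ 0.7042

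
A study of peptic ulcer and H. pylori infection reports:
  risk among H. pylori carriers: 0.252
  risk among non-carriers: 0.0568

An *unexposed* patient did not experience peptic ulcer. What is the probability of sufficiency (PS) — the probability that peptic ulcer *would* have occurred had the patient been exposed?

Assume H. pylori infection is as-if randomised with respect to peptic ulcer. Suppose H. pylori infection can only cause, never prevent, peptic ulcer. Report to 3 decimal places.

PS ≈ 0.207

Let p₁ = 0.252, p₀ = 0.0568.
Under exogeneity and monotonicity, PS = (p₁ − p₀) / (1 − p₀).
PS = (0.252 − 0.0568) / (1 − 0.0568) = 0.1952 / 0.9432 ≈ 0.2070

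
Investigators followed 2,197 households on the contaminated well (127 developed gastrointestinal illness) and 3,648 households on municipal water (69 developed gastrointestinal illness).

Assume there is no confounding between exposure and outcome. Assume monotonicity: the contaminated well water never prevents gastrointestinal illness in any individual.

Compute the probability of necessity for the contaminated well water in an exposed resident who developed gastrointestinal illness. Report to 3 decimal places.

p₁ = P(outcome | exposed) = 127/2197 = 0.057806
p₀ = P(outcome | unexposed) = 69/3648 = 0.018914
Under exogeneity and monotonicity, PN = (p₁ − p₀) / p₁.
PN = (0.057806 − 0.018914) / 0.057806 = 0.038892 / 0.057806 ≈ 0.6728

PN ≈ 0.673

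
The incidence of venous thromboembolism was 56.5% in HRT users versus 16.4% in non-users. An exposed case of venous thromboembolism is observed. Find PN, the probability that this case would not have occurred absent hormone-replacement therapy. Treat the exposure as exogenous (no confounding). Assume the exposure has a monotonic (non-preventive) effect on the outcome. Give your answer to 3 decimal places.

p₁ = 0.565, p₀ = 0.164.
Under exogeneity and monotonicity, PN = (p₁ − p₀) / p₁.
PN = (0.565 − 0.164) / 0.565 = 0.401 / 0.565 ≈ 0.7097

PN ≈ 0.710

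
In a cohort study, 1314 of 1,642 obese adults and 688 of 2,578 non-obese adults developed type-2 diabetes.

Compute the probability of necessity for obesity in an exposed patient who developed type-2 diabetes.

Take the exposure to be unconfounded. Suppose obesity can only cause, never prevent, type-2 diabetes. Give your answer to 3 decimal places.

p₁ = P(outcome | exposed) = 1314/1642 = 0.80024
p₀ = P(outcome | unexposed) = 688/2578 = 0.26687
Under exogeneity and monotonicity, PN = (p₁ − p₀) / p₁.
PN = (0.80024 − 0.26687) / 0.80024 = 0.53337 / 0.80024 ≈ 0.6665

PN ≈ 0.667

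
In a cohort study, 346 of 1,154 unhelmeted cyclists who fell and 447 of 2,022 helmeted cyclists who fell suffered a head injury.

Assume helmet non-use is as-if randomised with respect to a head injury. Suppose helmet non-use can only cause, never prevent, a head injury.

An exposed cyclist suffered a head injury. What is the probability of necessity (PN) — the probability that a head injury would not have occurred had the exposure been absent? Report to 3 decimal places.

p₁ = P(outcome | exposed) = 346/1154 = 0.29983
p₀ = P(outcome | unexposed) = 447/2022 = 0.22107
Under exogeneity and monotonicity, PN = (p₁ − p₀) / p₁.
PN = (0.29983 − 0.22107) / 0.29983 = 0.078758 / 0.29983 ≈ 0.2627

PN ≈ 0.263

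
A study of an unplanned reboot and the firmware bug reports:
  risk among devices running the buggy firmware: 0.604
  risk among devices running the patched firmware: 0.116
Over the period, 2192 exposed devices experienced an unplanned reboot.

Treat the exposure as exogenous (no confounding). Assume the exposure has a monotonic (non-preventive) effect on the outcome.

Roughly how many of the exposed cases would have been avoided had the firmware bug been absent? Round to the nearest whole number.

Let p₁ = 0.604, p₀ = 0.116.
PN = (p₁ − p₀)/p₁ = (0.604 − 0.116) / 0.604 ≈ 0.80795.
Attributable cases ≈ PN × (exposed cases) = 0.80795 × 2192 ≈ 1771.02.

about 1771 cases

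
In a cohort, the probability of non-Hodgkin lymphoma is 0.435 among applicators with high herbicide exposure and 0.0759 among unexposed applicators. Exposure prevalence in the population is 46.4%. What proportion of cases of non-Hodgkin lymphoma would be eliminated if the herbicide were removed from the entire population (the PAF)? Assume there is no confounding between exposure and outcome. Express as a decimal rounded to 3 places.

PAF ≈ 0.687

Let p₁ = 0.435, p₀ = 0.0759.
Overall risk P(Y=1) = π·p₁ + (1−π)·p₀ = 0.464×0.435 + 0.536×0.0759 = 0.24252.
Under exogeneity, PAF = [P(Y=1) − p₀] / P(Y=1).
PAF = (0.24252 − 0.0759) / 0.24252 ≈ 0.6870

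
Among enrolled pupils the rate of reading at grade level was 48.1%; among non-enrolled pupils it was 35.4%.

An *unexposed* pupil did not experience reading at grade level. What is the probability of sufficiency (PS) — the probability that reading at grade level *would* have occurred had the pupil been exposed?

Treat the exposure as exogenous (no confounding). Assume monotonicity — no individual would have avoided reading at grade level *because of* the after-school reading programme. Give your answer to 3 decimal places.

p₁ = 0.481, p₀ = 0.354.
Under exogeneity and monotonicity, PS = (p₁ − p₀) / (1 − p₀).
PS = (0.481 − 0.354) / (1 − 0.354) = 0.127 / 0.646 ≈ 0.1966

PS ≈ 0.197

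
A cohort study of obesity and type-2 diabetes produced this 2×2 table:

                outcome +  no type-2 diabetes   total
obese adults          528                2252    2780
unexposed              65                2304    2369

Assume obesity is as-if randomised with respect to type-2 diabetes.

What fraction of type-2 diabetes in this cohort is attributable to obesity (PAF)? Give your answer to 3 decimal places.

p₁ = P(outcome | exposed) = 528/2780 = 0.18993
p₀ = P(outcome | unexposed) = 65/2369 = 0.027438
Exposure prevalence π = 2780/5149 = 0.53991; overall risk P(Y=1) = 0.11517.
Under exogeneity, PAF = [P(Y=1) − p₀]/P(Y=1).
PAF = (0.11517 − 0.027438) / 0.11517 ≈ 0.7618

PAF ≈ 0.762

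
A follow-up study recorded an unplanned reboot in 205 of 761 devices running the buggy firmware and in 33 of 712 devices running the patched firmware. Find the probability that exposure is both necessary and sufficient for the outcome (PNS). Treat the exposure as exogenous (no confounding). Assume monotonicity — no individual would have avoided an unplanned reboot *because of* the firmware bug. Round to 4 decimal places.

PNS ≈ 0.2230

p₁ = P(outcome | exposed) = 205/761 = 0.26938
p₀ = P(outcome | unexposed) = 33/712 = 0.046348
Under exogeneity and monotonicity, PNS = p₁ − p₀.
PNS = 0.26938 − 0.046348 = 0.22303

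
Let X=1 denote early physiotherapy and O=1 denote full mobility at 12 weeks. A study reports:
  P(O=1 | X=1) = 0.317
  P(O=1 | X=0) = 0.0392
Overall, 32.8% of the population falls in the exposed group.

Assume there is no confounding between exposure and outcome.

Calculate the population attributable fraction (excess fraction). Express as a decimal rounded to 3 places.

Let p₁ = 0.317, p₀ = 0.0392.
Overall risk P(Y=1) = π·p₁ + (1−π)·p₀ = 0.328×0.317 + 0.672×0.0392 = 0.13032.
Under exogeneity, PAF = [P(Y=1) − p₀] / P(Y=1).
PAF = (0.13032 − 0.0392) / 0.13032 ≈ 0.6992

PAF ≈ 0.699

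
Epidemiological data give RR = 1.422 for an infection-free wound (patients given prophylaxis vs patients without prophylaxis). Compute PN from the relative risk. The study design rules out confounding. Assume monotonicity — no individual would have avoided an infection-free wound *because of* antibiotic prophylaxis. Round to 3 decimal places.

PN ≈ 0.297

Under exogeneity and monotonicity, PN = (RR − 1) / RR = 1 − 1/RR.
PN = (1.422 − 1) / 1.422 = 0.422 / 1.422 ≈ 0.2968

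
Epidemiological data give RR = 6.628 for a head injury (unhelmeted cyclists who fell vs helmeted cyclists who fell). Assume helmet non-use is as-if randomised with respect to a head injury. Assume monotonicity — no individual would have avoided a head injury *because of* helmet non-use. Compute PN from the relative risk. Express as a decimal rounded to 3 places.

Under exogeneity and monotonicity, PN = (RR − 1) / RR = 1 − 1/RR.
PN = (6.628 − 1) / 6.628 = 5.628 / 6.628 ≈ 0.8491

PN ≈ 0.849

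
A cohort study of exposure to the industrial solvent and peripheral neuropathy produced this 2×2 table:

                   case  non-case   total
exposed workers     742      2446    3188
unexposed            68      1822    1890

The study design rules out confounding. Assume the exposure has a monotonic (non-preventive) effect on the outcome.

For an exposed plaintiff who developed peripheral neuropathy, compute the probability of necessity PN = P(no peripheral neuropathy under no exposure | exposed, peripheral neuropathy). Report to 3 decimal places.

PN ≈ 0.845

p₁ = P(outcome | exposed) = 742/3188 = 0.23275
p₀ = P(outcome | unexposed) = 68/1890 = 0.035979
Under exogeneity and monotonicity, PN = (p₁ − p₀)/p₁.
PN = (0.23275 − 0.035979) / 0.23275 ≈ 0.8454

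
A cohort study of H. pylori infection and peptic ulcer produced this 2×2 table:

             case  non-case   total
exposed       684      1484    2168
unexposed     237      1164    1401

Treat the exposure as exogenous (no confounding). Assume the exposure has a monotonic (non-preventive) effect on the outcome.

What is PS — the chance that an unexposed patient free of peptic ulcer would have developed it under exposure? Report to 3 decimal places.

p₁ = P(outcome | exposed) = 684/2168 = 0.3155
p₀ = P(outcome | unexposed) = 237/1401 = 0.16916
Under exogeneity and monotonicity, PS = (p₁ − p₀)/(1 − p₀).
PS = (0.3155 − 0.16916) / 0.83084 ≈ 0.1761

PS ≈ 0.176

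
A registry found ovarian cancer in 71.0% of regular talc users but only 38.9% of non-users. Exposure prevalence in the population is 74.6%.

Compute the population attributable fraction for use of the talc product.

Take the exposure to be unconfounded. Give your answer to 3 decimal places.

PAF ≈ 0.381

p₁ = 0.71, p₀ = 0.389.
Overall risk P(Y=1) = π·p₁ + (1−π)·p₀ = 0.746×0.71 + 0.254×0.389 = 0.62847.
Under exogeneity, PAF = [P(Y=1) − p₀] / P(Y=1).
PAF = (0.62847 − 0.389) / 0.62847 ≈ 0.3810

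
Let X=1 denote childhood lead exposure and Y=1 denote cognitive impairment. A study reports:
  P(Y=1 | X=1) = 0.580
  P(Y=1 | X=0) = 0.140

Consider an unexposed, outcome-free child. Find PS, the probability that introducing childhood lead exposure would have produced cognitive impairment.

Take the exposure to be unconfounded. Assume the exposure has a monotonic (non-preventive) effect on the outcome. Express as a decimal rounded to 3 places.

Let p₁ = 0.58, p₀ = 0.14.
Under exogeneity and monotonicity, PS = (p₁ − p₀) / (1 − p₀).
PS = (0.58 − 0.14) / (1 − 0.14) = 0.44 / 0.86 ≈ 0.5116

PS ≈ 0.512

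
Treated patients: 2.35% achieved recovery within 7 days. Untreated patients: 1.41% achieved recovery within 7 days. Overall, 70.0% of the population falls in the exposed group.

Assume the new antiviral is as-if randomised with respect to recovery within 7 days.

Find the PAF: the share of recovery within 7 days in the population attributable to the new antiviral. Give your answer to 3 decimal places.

p₁ = 0.0235, p₀ = 0.0141.
Overall risk P(Y=1) = π·p₁ + (1−π)·p₀ = 0.7×0.0235 + 0.3×0.0141 = 0.02068.
Under exogeneity, PAF = [P(Y=1) − p₀] / P(Y=1).
PAF = (0.02068 − 0.0141) / 0.02068 ≈ 0.3182

PAF ≈ 0.318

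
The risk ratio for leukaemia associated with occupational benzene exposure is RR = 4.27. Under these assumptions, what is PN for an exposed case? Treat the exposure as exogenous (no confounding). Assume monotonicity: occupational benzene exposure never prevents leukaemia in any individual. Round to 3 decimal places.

PN ≈ 0.766

Under exogeneity and monotonicity, PN = (RR − 1) / RR = 1 − 1/RR.
PN = (4.27 − 1) / 4.27 = 3.27 / 4.27 ≈ 0.7658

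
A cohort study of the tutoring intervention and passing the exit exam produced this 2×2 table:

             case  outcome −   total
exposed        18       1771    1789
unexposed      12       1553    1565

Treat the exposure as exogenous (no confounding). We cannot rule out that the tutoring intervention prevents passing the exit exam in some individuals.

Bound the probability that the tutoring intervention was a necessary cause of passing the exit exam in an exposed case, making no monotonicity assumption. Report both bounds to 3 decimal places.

p₁ = P(outcome | exposed) = 18/1789 = 0.010061
p₀ = P(outcome | unexposed) = 12/1565 = 0.0076677
Under exogeneity alone the bounds on PN are max{0,(p₁−p₀)/p₁} ≤ PN ≤ min{1,(1−p₀)/p₁}.
  lower = (p₁ − p₀)/p₁ = 0.0023938 / 0.010061 ≈ 0.2379
  upper = min{1, (1 − p₀)/p₁} = 0.99233 / 0.010061 ≈ 98.6268 → capped at 1

0.238 ≤ PN ≤ 1.000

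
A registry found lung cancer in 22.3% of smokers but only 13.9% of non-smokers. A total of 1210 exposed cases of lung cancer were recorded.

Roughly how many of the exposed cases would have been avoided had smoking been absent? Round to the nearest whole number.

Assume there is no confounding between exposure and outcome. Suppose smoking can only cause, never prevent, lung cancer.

about 456 cases

p₁ = 0.223, p₀ = 0.139.
PN = (p₁ − p₀)/p₁ = (0.223 − 0.139) / 0.223 ≈ 0.37668.
Attributable cases ≈ PN × (exposed cases) = 0.37668 × 1210 ≈ 455.78.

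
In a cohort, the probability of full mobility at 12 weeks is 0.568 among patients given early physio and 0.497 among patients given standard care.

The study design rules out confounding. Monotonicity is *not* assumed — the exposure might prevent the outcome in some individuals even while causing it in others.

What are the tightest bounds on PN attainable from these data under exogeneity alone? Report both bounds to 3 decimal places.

Let p₁ = 0.568, p₀ = 0.497.
Under exogeneity alone the bounds on PN are max{0,(p₁−p₀)/p₁} ≤ PN ≤ min{1,(1−p₀)/p₁}.
  lower = (p₁ − p₀)/p₁ = 0.071 / 0.568 ≈ 0.1250
  upper = min{1, (1 − p₀)/p₁} = 0.503 / 0.568 ≈ 0.8856

0.125 ≤ PN ≤ 0.886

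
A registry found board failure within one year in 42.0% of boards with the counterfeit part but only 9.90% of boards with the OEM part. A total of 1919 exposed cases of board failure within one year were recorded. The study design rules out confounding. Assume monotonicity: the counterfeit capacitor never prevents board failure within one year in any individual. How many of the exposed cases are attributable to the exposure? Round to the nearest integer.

about 1467 cases

p₁ = 0.42, p₀ = 0.099.
PN = (p₁ − p₀)/p₁ = (0.42 − 0.099) / 0.42 ≈ 0.76429.
Attributable cases ≈ PN × (exposed cases) = 0.76429 × 1919 ≈ 1466.66.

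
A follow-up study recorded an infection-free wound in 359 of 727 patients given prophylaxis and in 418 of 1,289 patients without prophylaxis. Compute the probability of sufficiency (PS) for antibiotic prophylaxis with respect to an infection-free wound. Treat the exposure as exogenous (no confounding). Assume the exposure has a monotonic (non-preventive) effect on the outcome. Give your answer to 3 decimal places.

PS ≈ 0.251

p₁ = P(outcome | exposed) = 359/727 = 0.49381
p₀ = P(outcome | unexposed) = 418/1289 = 0.32428
Under exogeneity and monotonicity, PS = (p₁ − p₀) / (1 − p₀).
PS = (0.49381 − 0.32428) / (1 − 0.32428) = 0.16953 / 0.67572 ≈ 0.2509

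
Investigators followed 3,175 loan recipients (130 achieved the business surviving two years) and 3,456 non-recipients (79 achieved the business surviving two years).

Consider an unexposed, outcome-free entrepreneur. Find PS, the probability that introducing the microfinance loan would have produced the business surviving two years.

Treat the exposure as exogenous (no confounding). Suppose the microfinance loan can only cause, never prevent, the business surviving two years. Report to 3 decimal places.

p₁ = P(outcome | exposed) = 130/3175 = 0.040945
p₀ = P(outcome | unexposed) = 79/3456 = 0.022859
Under exogeneity and monotonicity, PS = (p₁ − p₀) / (1 − p₀).
PS = (0.040945 − 0.022859) / (1 − 0.022859) = 0.018086 / 0.97714 ≈ 0.0185

PS ≈ 0.019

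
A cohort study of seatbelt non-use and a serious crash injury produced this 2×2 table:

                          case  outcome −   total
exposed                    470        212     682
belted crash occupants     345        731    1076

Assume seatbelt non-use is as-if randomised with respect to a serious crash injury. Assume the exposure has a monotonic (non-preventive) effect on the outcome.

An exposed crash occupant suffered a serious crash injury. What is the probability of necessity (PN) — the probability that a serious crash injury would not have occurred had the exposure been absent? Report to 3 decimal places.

p₁ = P(outcome | exposed) = 470/682 = 0.68915
p₀ = P(outcome | unexposed) = 345/1076 = 0.32063
Under exogeneity and monotonicity, PN = (p₁ − p₀) / p₁.
PN = (0.68915 − 0.32063) / 0.68915 = 0.36852 / 0.68915 ≈ 0.5347

PN ≈ 0.535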